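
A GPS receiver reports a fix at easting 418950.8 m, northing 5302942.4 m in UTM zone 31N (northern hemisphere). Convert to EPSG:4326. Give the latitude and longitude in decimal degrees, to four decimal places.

lat 47.8747°, lon 1.9161°

Zone 31N: λ₀ = 3°, k₀ = 0.9996, false easting 500000 m.
Meridian distance M = (N − FN)/k₀ = 5305064.4 m.
Inverse transverse Mercator on WGS84 gives φ = 47.87469974°, λ = 1.91609974°.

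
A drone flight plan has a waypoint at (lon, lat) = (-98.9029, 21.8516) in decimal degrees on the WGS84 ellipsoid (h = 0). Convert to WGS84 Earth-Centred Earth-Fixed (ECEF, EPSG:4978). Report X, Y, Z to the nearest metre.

X -916587 m, Y -5851266 m, Z 2359169 m

WGS84: a = 6378137 m, e² = 0.006694380; N(φ) = a/√(1−e²sin²φ) = 6381096.635 m.
X = (N+h)·cosφ·cosλ = -916587.178 m; Y = (N+h)·cosφ·sinλ = -5851265.685 m; Z = (N(1−e²)+h)·sinφ = 2359169.248 m.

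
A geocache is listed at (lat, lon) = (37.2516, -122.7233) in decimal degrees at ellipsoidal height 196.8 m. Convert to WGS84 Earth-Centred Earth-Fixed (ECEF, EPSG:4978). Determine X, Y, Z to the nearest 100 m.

WGS84: a = 6378137 m, e² = 0.006694380; N(φ) = a/√(1−e²sin²φ) = 6385973.798 m.
X = (N+h)·cosφ·cosλ = -2747941.133 m; Y = (N+h)·cosφ·sinλ = -4276531.799 m; Z = (N(1−e²)+h)·sinφ = 3839775.274 m.

X -2747900 m, Y -4276500 m, Z 3839800 m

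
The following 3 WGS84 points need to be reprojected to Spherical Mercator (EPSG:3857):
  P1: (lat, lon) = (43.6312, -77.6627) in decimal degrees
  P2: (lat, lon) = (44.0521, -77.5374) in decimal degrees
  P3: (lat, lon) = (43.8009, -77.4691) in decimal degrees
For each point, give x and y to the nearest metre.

Web Mercator: x = R·λ, y = R·ln tan(π/4+φ/2), R = 6378137 m.
P1 (43.6312°, -77.6627°) → (-8645372.218, 5408545.791) m.
P2 (44.0521°, -77.5374°) → (-8631423.885, 5473508.321) m.
P3 (43.8009°, -77.4691°) → (-8623820.764, 5434682.520) m.

P1: x -8645372 m, y 5408546 m; P2: x -8631424 m, y 5473508 m; P3: x -8623821 m, y 5434683 m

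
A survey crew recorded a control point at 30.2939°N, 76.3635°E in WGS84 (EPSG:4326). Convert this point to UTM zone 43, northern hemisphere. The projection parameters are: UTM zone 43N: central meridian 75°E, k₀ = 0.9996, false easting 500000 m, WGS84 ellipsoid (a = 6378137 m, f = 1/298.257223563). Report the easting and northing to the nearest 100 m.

Zone 43 central meridian λ₀ = 6×43 − 183 = 75°; Δλ = +1.3635°.
Transverse Mercator on WGS84 with k₀ = 0.9996 gives E = 631123.313 m, N = 3352139.701 m.

E 631100 m, N 3352100 m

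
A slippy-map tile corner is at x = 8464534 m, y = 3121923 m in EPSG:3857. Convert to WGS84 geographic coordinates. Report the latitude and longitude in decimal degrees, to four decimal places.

R = 6378137 m. λ = x/R = 76.03820265°.
φ = 2·arctan(exp(y/R)) − 90° = 2·arctan(1.63146) − 90° = 26.98760305°.

lat 26.9876°, lon 76.0382°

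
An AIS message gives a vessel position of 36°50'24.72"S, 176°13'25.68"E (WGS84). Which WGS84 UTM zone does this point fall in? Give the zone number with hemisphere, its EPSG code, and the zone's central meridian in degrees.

UTM zone = ⌊(λ + 180)/6⌋ + 1; 176.2238° ∈ [174°, 180°) → zone 60.
Hemisphere: S (φ < 0).
Central meridian λ₀ = 6×60 − 183 = 177°.
EPSG code: 32760.

Zone 60S (EPSG:32760), central meridian 177°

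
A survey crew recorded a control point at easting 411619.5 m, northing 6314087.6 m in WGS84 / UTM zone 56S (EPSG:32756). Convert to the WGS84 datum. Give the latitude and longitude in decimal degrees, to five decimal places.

Zone 56S: λ₀ = 153°, k₀ = 0.9996, false easting 500000 m, false northing 10000000 m.
Meridian distance M = (N − FN)/k₀ = -3687387.4 m.
Inverse transverse Mercator on WGS84 gives φ = -33.30869968°, λ = 152.05059972°.

lat -33.30870°, lon 152.05060°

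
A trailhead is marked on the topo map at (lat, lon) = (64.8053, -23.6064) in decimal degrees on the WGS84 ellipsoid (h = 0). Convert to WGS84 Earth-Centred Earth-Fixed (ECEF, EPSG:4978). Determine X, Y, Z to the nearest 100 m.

X 2494800 m, Y -1090300 m, Z 5748500 m

WGS84: a = 6378137 m, e² = 0.006694380; N(φ) = a/√(1−e²sin²φ) = 6395689.259 m.
X = (N+h)·cosφ·cosλ = 2494782.719 m; Y = (N+h)·cosφ·sinλ = -1090275.646 m; Z = (N(1−e²)+h)·sinφ = 5748502.520 m.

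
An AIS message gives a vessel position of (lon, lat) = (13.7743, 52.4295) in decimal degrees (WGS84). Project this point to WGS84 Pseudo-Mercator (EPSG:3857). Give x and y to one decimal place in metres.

Web Mercator is spherical with R = a = 6378137 m.
x = R·λ = 6378137 × 0.240406887 = 1533348.062 m.
y = R·ln tan(π/4 + φ/2) = 6378137 × 1.078396443 = 6878160.257 m.

x 1533348.1 m, y 6878160.3 m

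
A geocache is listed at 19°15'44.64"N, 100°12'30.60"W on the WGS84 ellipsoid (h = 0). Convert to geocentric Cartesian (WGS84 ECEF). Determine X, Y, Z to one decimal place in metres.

WGS84: a = 6378137 m, e² = 0.006694380; N(φ) = a/√(1−e²sin²φ) = 6380461.679 m.
X = (N+h)·cosφ·cosλ = -1067508.359 m; Y = (N+h)·cosφ·sinλ = -5927916.019 m; Z = (N(1−e²)+h)·sinφ = 2090791.257 m.

X -1067508.4 m, Y -5927916.0 m, Z 2090791.3 m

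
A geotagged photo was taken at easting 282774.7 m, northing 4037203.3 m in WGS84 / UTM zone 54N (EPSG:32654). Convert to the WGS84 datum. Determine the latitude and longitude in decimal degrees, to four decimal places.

lat 36.4555°, lon 138.5760°

Zone 54N: λ₀ = 141°, k₀ = 0.9996, false easting 500000 m.
Meridian distance M = (N − FN)/k₀ = 4038818.8 m.
Inverse transverse Mercator on WGS84 gives φ = 36.45549999°, λ = 138.57600027°.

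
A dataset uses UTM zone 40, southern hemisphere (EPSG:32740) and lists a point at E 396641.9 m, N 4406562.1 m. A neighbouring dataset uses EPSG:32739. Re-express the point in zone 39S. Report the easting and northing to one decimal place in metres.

UTM 40S → geographic: φ = -50.48380009°, λ = 55.54310038°.
UTM 39S (λ₀ = 51°) forward: E = 822247.482 m, N = 4397710.696 m.

E 822247.5 m, N 4397710.7 m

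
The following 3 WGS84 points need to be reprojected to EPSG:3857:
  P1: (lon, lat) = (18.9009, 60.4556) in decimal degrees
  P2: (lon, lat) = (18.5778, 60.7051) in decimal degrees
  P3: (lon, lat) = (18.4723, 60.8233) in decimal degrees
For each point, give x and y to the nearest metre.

P1: x 2104039 m, y 8501878 m; P2: x 2068071 m, y 8558422 m; P3: x 2056327 m, y 8585363 m

Web Mercator: x = R·λ, y = R·ln tan(π/4+φ/2), R = 6378137 m.
P1 (60.4556°, 18.9009°) → (2104038.564, 8501878.295) m.
P2 (60.7051°, 18.5778°) → (2068071.236, 8558421.924) m.
P3 (60.8233°, 18.4723°) → (2056327.030, 8585362.642) m.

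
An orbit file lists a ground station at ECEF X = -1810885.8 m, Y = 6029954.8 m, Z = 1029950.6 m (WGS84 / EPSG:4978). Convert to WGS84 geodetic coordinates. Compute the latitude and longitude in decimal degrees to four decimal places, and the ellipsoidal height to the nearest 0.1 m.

lat 9.3521°, lon 106.7158°, h 2114.4 m

λ = atan2(Y, X) = 106.71580009°; p = √(X²+Y²) = 6296003.7 m.
Bowring's method on WGS84 (a = 6378137 m, b = 6356752.314 m) gives φ = 9.35210027°, h = 2114.356 m.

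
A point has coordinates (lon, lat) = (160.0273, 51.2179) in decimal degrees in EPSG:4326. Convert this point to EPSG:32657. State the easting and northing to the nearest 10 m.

E 571750 m, N 5674560 m

Zone 57 central meridian λ₀ = 6×57 − 183 = 159°; Δλ = +1.0273°.
Transverse Mercator on WGS84 with k₀ = 0.9996 gives E = 571746.239 m, N = 5674558.063 m.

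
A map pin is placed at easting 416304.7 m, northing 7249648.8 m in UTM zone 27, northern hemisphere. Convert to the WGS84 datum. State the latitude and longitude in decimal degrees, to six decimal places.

lat 65.358900°, lon -22.799201°

Zone 27N: λ₀ = -21°, k₀ = 0.9996, false easting 500000 m.
Meridian distance M = (N − FN)/k₀ = 7252549.8 m.
Inverse transverse Mercator on WGS84 gives φ = 65.35889995°, λ = -22.79920101°.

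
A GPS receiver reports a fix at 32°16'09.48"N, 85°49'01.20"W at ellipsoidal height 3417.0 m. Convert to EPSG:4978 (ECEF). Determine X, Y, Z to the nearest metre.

WGS84: a = 6378137 m, e² = 0.006694380; N(φ) = a/√(1−e²sin²φ) = 6384231.178 m.
X = (N+h)·cosφ·cosλ = 393965.898 m; Y = (N+h)·cosφ·sinλ = -5386675.761 m; Z = (N(1−e²)+h)·sinφ = 3387543.282 m.

X 393966 m, Y -5386676 m, Z 3387543 m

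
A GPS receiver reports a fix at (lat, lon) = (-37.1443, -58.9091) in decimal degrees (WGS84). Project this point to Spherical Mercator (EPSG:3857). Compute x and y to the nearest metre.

Web Mercator is spherical with R = a = 6378137 m.
x = R·λ = 6378137 × -1.028157754 = -6557731.015 m.
y = R·ln tan(π/4 + φ/2) = 6378137 × -0.699144512 = -4459239.478 m.

x -6557731 m, y -4459239 m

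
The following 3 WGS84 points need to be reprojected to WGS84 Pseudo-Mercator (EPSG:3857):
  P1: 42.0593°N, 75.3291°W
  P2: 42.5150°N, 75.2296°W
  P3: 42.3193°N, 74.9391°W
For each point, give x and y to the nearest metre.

Web Mercator: x = R·λ, y = R·ln tan(π/4+φ/2), R = 6378137 m.
P1 (42.0593°, -75.3291°) → (-8385597.054, 5169866.440) m.
P2 (42.5150°, -75.2296°) → (-8374520.765, 5238438.865) m.
P3 (42.3193°, -74.9391°) → (-8342182.453, 5208929.687) m.

P1: x -8385597 m, y 5169866 m; P2: x -8374521 m, y 5238439 m; P3: x -8342182 m, y 5208930 m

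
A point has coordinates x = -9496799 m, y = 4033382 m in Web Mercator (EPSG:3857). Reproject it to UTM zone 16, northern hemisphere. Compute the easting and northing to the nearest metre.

Web Mercator inverse (R = 6378137 m) → φ = 34.03410192°, λ = -85.31119692°.
UTM 16N forward: E = 655903.455 m, N = 3767223.322 m.

E 655903 m, N 3767223 m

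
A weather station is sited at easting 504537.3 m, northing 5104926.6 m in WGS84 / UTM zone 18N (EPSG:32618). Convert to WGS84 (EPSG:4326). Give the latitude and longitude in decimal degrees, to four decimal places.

lat 46.0979°, lon -74.9413°

Zone 18N: λ₀ = -75°, k₀ = 0.9996, false easting 500000 m.
Meridian distance M = (N − FN)/k₀ = 5106969.4 m.
Inverse transverse Mercator on WGS84 gives φ = 46.09789980°, λ = -74.94129940°.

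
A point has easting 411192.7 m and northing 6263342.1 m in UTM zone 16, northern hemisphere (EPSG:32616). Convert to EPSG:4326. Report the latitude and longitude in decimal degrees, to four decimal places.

lat 56.5061°, lon -88.4429°

Zone 16N: λ₀ = -87°, k₀ = 0.9996, false easting 500000 m.
Meridian distance M = (N − FN)/k₀ = 6265848.4 m.
Inverse transverse Mercator on WGS84 gives φ = 56.50610008°, λ = -88.44289977°.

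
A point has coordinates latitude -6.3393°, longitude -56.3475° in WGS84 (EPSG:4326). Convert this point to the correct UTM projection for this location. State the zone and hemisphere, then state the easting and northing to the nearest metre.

Zone 21S: E 572167 m, N 9299243 m

Longitude -56.3475° lies in the 6° band [-60°, -54°), giving zone 21; latitude is south of the equator, so 21S.
Zone 21 central meridian λ₀ = 6×21 − 183 = -57°; Δλ = +0.6525°.
Transverse Mercator on WGS84 with k₀ = 0.9996 gives E = 572167.432 m, N = 9299242.862 m.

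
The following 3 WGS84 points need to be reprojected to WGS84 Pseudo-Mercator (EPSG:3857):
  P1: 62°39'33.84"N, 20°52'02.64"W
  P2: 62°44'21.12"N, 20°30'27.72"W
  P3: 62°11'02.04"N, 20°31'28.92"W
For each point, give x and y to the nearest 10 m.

Web Mercator: x = R·λ, y = R·ln tan(π/4+φ/2), R = 6378137 m.
P1 (62.6594°, -20.8674°) → (-2322948.342, 9017217.967) m.
P2 (62.7392°, -20.5077°) → (-2282906.721, 9036585.894) m.
P3 (62.1839°, -20.5247°) → (-2284799.153, 8902880.760) m.

P1: x -2322950 m, y 9017220 m; P2: x -2282910 m, y 9036590 m; P3: x -2284800 m, y 8902880 m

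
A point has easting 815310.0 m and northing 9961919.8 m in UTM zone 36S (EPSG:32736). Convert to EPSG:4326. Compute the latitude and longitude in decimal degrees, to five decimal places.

lat -0.34410°, lon 35.83250°

Zone 36S: λ₀ = 33°, k₀ = 0.9996, false easting 500000 m, false northing 10000000 m.
Meridian distance M = (N − FN)/k₀ = -38095.4 m.
Inverse transverse Mercator on WGS84 gives φ = -0.34409973°, λ = 35.83249996°.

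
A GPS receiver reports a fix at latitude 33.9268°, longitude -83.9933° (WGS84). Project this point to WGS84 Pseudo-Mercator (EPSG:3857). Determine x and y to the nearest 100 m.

Web Mercator is spherical with R = a = 6378137 m.
x = R·λ = 6378137 × -1.465959635 = -9350091.386 m.
y = R·ln tan(π/4 + φ/2) = 6378137 × 0.630117742 = 4018977.284 m.

x -9350100 m, y 4019000 m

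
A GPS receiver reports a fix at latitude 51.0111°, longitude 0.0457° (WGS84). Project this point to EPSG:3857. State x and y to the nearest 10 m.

Web Mercator is spherical with R = a = 6378137 m.
x = R·λ = 6378137 × 0.000797615 = 5087.301 m.
y = R·ln tan(π/4 + φ/2) = 6378137 × 1.038431351 = 6623257.419 m.

x 5090 m, y 6623260 m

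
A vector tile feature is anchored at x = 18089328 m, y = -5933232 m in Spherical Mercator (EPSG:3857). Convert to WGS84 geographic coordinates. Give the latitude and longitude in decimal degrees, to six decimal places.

R = 6378137 m. λ = x/R = 162.49919822°.
φ = 2·arctan(exp(y/R)) − 90° = 2·arctan(0.39446) − 90° = -46.94580162°.

lat -46.945802°, lon 162.499198°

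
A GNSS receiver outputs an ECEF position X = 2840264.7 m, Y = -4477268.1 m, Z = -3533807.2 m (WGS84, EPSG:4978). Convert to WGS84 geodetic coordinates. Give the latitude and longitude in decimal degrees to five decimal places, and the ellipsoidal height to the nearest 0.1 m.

λ = atan2(Y, X) = -57.61000011°; p = √(X²+Y²) = 5302172.5 m.
Bowring's method on WGS84 (a = 6378137 m, b = 6356752.314 m) gives φ = -33.86059978°, h = 341.145 m.

lat -33.86060°, lon -57.61000°, h 341.1 m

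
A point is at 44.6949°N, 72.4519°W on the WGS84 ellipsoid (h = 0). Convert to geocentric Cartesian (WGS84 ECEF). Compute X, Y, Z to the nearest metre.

WGS84: a = 6378137 m, e² = 0.006694380; N(φ) = a/√(1−e²sin²φ) = 6388724.040 m.
X = (N+h)·cosφ·cosλ = 1369291.556 m; Y = (N+h)·cosφ·sinλ = -4330159.125 m; Z = (N(1−e²)+h)·sinφ = 4463309.955 m.

X 1369292 m, Y -4330159 m, Z 4463310 m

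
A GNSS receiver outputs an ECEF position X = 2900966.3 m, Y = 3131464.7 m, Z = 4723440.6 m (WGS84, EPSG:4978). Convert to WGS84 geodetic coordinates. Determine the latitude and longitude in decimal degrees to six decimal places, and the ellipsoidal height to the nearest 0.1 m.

λ = atan2(Y, X) = 47.18819974°; p = √(X²+Y²) = 4268685.6 m.
Bowring's method on WGS84 (a = 6378137 m, b = 6356752.314 m) gives φ = 48.08650005°, h = 179.992 m.

lat 48.086500°, lon 47.188200°, h 180.0 m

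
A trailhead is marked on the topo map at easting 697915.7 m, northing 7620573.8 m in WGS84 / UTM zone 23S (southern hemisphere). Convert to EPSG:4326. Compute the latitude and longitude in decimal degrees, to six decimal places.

lat -21.506600°, lon -43.089400°

Zone 23S: λ₀ = -45°, k₀ = 0.9996, false easting 500000 m, false northing 10000000 m.
Meridian distance M = (N − FN)/k₀ = -2380378.4 m.
Inverse transverse Mercator on WGS84 gives φ = -21.50660001°, λ = -43.08939957°.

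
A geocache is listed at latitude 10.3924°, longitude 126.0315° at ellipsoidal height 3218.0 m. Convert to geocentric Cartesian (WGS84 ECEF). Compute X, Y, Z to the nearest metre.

X -3692528 m, Y 5076457 m, Z 1143547 m

WGS84: a = 6378137 m, e² = 0.006694380; N(φ) = a/√(1−e²sin²φ) = 6378831.806 m.
X = (N+h)·cosφ·cosλ = -3692528.107 m; Y = (N+h)·cosφ·sinλ = 5076457.470 m; Z = (N(1−e²)+h)·sinφ = 1143546.510 m.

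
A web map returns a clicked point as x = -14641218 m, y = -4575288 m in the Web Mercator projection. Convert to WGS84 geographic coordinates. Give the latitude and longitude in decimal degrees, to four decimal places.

lat -37.9707°, lon -131.5243°

R = 6378137 m. λ = x/R = -131.52429908°.
φ = 2·arctan(exp(y/R)) − 90° = 2·arctan(0.48805) − 90° = -37.97070331°.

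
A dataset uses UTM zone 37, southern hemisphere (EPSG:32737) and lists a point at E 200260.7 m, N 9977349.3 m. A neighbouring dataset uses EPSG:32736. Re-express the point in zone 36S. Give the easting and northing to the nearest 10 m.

UTM 37S → geographic: φ = -0.20470019°, λ = 36.30729993°.
UTM 36S (λ₀ = 33°) forward: E = 868223.261 m, N = 9977336.477 m.

E 868220 m, N 9977340 m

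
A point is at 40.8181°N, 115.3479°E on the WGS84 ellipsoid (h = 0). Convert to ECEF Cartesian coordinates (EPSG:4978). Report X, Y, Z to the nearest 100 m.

WGS84: a = 6378137 m, e² = 0.006694380; N(φ) = a/√(1−e²sin²φ) = 6387278.354 m.
X = (N+h)·cosφ·cosλ = -2069423.544 m; Y = (N+h)·cosφ·sinλ = 4368443.265 m; Z = (N(1−e²)+h)·sinφ = 4147156.765 m.

X -2069400 m, Y 4368400 m, Z 4147200 m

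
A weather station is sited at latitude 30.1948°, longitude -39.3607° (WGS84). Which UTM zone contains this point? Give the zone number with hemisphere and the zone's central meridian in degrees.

UTM zone = ⌊(λ + 180)/6⌋ + 1; -39.3607° ∈ [-42°, -36°) → zone 24.
Hemisphere: N (φ ≥ 0).
Central meridian λ₀ = 6×24 − 183 = -39°.

Zone 24N, central meridian -39°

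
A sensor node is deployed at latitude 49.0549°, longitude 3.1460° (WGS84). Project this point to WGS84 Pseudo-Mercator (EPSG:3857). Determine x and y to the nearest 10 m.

x 350210 m, y 6284180 m

Web Mercator is spherical with R = a = 6378137 m.
x = R·λ = 6378137 × 0.054908058 = 350211.118 m.
y = R·ln tan(π/4 + φ/2) = 6378137 × 0.985269196 = 6284181.915 m.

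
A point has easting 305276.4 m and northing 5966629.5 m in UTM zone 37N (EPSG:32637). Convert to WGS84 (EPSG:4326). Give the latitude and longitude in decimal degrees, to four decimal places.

lat 53.8117°, lon 36.0423°

Zone 37N: λ₀ = 39°, k₀ = 0.9996, false easting 500000 m.
Meridian distance M = (N − FN)/k₀ = 5969017.1 m.
Inverse transverse Mercator on WGS84 gives φ = 53.81169960°, λ = 36.04230029°.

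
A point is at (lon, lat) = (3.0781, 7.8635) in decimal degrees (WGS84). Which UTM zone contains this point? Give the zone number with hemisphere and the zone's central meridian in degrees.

UTM zone = ⌊(λ + 180)/6⌋ + 1; 3.0781° ∈ [0°, 6°) → zone 31.
Hemisphere: N (φ ≥ 0).
Central meridian λ₀ = 6×31 − 183 = 3°.

Zone 31N, central meridian 3°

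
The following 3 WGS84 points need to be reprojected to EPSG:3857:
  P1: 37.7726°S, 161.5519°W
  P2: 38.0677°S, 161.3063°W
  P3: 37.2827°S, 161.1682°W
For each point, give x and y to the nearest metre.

Web Mercator: x = R·λ, y = R·ln tan(π/4+φ/2), R = 6378137 m.
P1 (-37.7726°, -161.5519°) → (-17983875.245, -4547351.438) m.
P2 (-38.0677°, -161.3063°) → (-17956535.178, -4588993.972) m.
P3 (-37.2827°, -161.1682°) → (-17941161.956, -4478585.119) m.

P1: x -17983875 m, y -4547351 m; P2: x -17956535 m, y -4588994 m; P3: x -17941162 m, y -4478585 m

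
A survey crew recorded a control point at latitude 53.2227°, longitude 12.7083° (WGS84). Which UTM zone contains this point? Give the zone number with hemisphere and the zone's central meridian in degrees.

Zone 33N, central meridian 15°

UTM zone = ⌊(λ + 180)/6⌋ + 1; 12.7083° ∈ [12°, 18°) → zone 33.
Hemisphere: N (φ ≥ 0).
Central meridian λ₀ = 6×33 − 183 = 15°.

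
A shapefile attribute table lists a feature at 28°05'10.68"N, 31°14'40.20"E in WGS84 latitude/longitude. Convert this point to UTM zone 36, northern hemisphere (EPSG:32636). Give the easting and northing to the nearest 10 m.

Zone 36 central meridian λ₀ = 6×36 − 183 = 33°; Δλ = -1.7555°.
Transverse Mercator on WGS84 with k₀ = 0.9996 gives E = 327517.386 m, N = 3108006.606 m.

E 327520 m, N 3108010 m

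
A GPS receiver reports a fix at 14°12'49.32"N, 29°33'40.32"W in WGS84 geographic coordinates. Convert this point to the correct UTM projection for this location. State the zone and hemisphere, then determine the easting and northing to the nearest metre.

Zone 26N: E 223590 m, N 1572878 m

Longitude -29.5612° lies in the 6° band [-30°, -24°), giving zone 26; latitude is north of the equator, so 26N.
Zone 26 central meridian λ₀ = 6×26 − 183 = -27°; Δλ = -2.5612°.
Transverse Mercator on WGS84 with k₀ = 0.9996 gives E = 223590.007 m, N = 1572878.343 m.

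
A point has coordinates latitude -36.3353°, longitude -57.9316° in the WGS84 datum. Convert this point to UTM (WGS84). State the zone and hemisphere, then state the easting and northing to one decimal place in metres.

Longitude -57.9316° lies in the 6° band [-60°, -54°), giving zone 21; latitude is south of the equator, so 21S.
Zone 21 central meridian λ₀ = 6×21 − 183 = -57°; Δλ = -0.9316°.
Transverse Mercator on WGS84 with k₀ = 0.9996 gives E = 416392.864 m, N = 5978458.081 m.

Zone 21S: E 416392.9 m, N 5978458.1 m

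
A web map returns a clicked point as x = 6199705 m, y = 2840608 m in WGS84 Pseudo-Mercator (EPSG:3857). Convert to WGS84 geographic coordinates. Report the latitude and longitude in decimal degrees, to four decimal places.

R = 6378137 m. λ = x/R = 55.69289759°.
φ = 2·arctan(exp(y/R)) − 90° = 2·arctan(1.56106) − 90° = 24.71360305°.

lat 24.7136°, lon 55.6929°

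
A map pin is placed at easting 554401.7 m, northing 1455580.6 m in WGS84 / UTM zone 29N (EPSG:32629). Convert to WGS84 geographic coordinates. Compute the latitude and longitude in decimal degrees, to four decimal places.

Zone 29N: λ₀ = -9°, k₀ = 0.9996, false easting 500000 m.
Meridian distance M = (N − FN)/k₀ = 1456163.1 m.
Inverse transverse Mercator on WGS84 gives φ = 13.16629985°, λ = -8.49800016°.

lat 13.1663°, lon -8.4980°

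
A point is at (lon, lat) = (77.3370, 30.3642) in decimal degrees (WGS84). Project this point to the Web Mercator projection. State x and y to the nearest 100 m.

Web Mercator is spherical with R = a = 6378137 m.
x = R·λ = 6378137 × 1.349785284 = 8609115.459 m.
y = R·ln tan(π/4 + φ/2) = 6378137 × 0.556659537 = 3550450.788 m.

x 8609100 m, y 3550500 m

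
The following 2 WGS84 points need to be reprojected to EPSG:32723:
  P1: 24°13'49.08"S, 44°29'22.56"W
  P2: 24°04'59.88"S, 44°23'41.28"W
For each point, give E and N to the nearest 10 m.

UTM zone 23S: λ₀ = -45°, k₀ = 0.9996.
P1 (-24.2303°, -44.4896°) → (551820.988, 7320180.934) m.
P2 (-24.0833°, -44.3948°) → (561516.623, 7336418.362) m.

P1: E 551820 m, N 7320180 m; P2: E 561520 m, N 7336420 m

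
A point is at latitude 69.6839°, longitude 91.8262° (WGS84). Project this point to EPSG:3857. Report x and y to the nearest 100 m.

x 10222000 m, y 10966600 m

Web Mercator is spherical with R = a = 6378137 m.
x = R·λ = 6378137 × 1.602669530 = 10222045.825 m.
y = R·ln tan(π/4 + φ/2) = 6378137 × 1.719405526 = 10966604.001 m.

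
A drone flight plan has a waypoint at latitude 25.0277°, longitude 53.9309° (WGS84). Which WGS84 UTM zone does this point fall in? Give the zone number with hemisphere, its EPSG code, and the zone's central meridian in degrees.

Zone 39N (EPSG:32639), central meridian 51°

UTM zone = ⌊(λ + 180)/6⌋ + 1; 53.9309° ∈ [48°, 54°) → zone 39.
Hemisphere: N (φ ≥ 0).
Central meridian λ₀ = 6×39 − 183 = 51°.
EPSG code: 32639.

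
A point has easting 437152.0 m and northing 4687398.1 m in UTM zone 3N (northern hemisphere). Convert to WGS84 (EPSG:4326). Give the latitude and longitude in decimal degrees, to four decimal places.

Zone 3N: λ₀ = -165°, k₀ = 0.9996, false easting 500000 m.
Meridian distance M = (N − FN)/k₀ = 4689273.8 m.
Inverse transverse Mercator on WGS84 gives φ = 42.33629973°, λ = -165.76290032°.

lat 42.3363°, lon -165.7629°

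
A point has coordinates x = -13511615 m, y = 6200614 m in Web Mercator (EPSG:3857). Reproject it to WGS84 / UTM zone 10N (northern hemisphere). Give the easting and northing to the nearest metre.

Web Mercator inverse (R = 6378137 m) → φ = 48.56050107°, λ = -121.37690268°.
UTM 10N forward: E = 619756.485 m, N = 5379872.409 m.

E 619756 m, N 5379872 m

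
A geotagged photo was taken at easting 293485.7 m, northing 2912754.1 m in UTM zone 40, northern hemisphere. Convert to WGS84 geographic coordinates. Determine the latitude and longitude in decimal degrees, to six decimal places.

lat 26.319800°, lon 54.931100°

Zone 40N: λ₀ = 57°, k₀ = 0.9996, false easting 500000 m.
Meridian distance M = (N − FN)/k₀ = 2913919.7 m.
Inverse transverse Mercator on WGS84 gives φ = 26.31980015°, λ = 54.93109991°.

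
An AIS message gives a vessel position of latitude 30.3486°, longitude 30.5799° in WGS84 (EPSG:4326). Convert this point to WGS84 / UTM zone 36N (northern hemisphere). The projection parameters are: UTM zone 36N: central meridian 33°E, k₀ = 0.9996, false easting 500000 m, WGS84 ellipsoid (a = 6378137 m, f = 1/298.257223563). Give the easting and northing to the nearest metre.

Zone 36 central meridian λ₀ = 6×36 − 183 = 33°; Δλ = -2.4201°.
Transverse Mercator on WGS84 with k₀ = 0.9996 gives E = 267372.959 m, N = 3359897.319 m.

E 267373 m, N 3359897 m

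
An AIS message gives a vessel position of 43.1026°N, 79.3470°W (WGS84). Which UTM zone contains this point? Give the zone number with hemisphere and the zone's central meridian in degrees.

UTM zone = ⌊(λ + 180)/6⌋ + 1; -79.3470° ∈ [-84°, -78°) → zone 17.
Hemisphere: N (φ ≥ 0).
Central meridian λ₀ = 6×17 − 183 = -81°.

Zone 17N, central meridian -81°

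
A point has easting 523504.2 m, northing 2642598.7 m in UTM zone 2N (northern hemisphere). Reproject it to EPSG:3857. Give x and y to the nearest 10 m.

x -19009930 m, y 2740590 m

Unproject from UTM 2N (λ₀ = -171°) → φ = 23.89480002°, λ = -170.76909982°.
Web Mercator (R = 6378137 m): x = -19009929.235 m, y = 2740594.263 m.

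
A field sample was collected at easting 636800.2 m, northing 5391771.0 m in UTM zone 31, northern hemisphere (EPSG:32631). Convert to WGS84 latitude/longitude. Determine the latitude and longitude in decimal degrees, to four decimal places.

lat 48.6640°, lon 4.8579°

Zone 31N: λ₀ = 3°, k₀ = 0.9996, false easting 500000 m.
Meridian distance M = (N − FN)/k₀ = 5393928.6 m.
Inverse transverse Mercator on WGS84 gives φ = 48.66400010°, λ = 4.85790012°.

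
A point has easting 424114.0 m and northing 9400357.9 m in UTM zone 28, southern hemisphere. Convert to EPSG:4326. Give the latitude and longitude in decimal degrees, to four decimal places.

lat -5.4246°, lon -15.6850°

Zone 28S: λ₀ = -15°, k₀ = 0.9996, false easting 500000 m, false northing 10000000 m.
Meridian distance M = (N − FN)/k₀ = -599882.1 m.
Inverse transverse Mercator on WGS84 gives φ = -5.42459971°, λ = -15.68499965°.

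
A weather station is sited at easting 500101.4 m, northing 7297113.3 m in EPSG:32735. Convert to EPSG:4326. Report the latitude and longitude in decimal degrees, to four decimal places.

lat -24.4395°, lon 27.0010°

Zone 35S: λ₀ = 27°, k₀ = 0.9996, false easting 500000 m, false northing 10000000 m.
Meridian distance M = (N − FN)/k₀ = -2703968.3 m.
Inverse transverse Mercator on WGS84 gives φ = -24.43949995°, λ = 27.00100037°.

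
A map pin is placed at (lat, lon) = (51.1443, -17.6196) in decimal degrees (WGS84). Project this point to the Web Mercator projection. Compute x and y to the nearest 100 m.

x -1961400 m, y 6646900 m

Web Mercator is spherical with R = a = 6378137 m.
x = R·λ = 6378137 × -0.307520033 = -1961404.900 m.
y = R·ln tan(π/4 + φ/2) = 6378137 × 1.042131664 = 6646858.524 m.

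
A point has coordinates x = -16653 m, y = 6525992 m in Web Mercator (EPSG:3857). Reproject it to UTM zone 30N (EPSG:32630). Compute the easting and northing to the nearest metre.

Web Mercator inverse (R = 6378137 m) → φ = 50.45810037°, λ = -0.14959644°.
UTM 30N forward: E = 702316.695 m, N = 5593448.746 m.

E 702317 m, N 5593449 m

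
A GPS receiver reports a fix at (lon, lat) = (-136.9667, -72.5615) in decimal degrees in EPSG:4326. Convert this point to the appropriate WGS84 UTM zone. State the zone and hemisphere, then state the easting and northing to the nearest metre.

Longitude -136.9667° lies in the 6° band [-138°, -132°), giving zone 8; latitude is south of the equator, so 8S.
Zone 8 central meridian λ₀ = 6×8 − 183 = -135°; Δλ = -1.9667°.
Transverse Mercator on WGS84 with k₀ = 0.9996 gives E = 434226.141 m, N = 1947357.979 m.

Zone 8S: E 434226 m, N 1947358 m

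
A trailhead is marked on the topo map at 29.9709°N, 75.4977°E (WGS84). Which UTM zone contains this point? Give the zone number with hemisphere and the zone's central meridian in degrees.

Zone 43N, central meridian 75°

UTM zone = ⌊(λ + 180)/6⌋ + 1; 75.4977° ∈ [72°, 78°) → zone 43.
Hemisphere: N (φ ≥ 0).
Central meridian λ₀ = 6×43 − 183 = 75°.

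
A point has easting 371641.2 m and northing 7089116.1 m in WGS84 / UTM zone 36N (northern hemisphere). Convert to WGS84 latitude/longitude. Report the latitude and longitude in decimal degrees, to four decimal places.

lat 63.9055°, lon 30.3840°

Zone 36N: λ₀ = 33°, k₀ = 0.9996, false easting 500000 m.
Meridian distance M = (N − FN)/k₀ = 7091952.9 m.
Inverse transverse Mercator on WGS84 gives φ = 63.90550021°, λ = 30.38400098°.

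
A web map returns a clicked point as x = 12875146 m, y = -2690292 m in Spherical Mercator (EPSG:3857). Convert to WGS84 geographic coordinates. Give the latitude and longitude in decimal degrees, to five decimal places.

lat -23.48100°, lon 115.65940°

R = 6378137 m. λ = x/R = 115.65940437°.
φ = 2·arctan(exp(y/R)) − 90° = 2·arctan(0.65587) − 90° = -23.48099979°.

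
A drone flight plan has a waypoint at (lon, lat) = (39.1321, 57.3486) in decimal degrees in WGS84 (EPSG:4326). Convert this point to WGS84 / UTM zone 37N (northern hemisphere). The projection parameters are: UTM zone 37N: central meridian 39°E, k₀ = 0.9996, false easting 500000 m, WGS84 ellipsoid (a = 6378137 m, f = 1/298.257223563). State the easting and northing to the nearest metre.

Zone 37 central meridian λ₀ = 6×37 − 183 = 39°; Δλ = +0.1321°.
Transverse Mercator on WGS84 with k₀ = 0.9996 gives E = 507949.608 m, N = 6356199.247 m.

E 507950 m, N 6356199 m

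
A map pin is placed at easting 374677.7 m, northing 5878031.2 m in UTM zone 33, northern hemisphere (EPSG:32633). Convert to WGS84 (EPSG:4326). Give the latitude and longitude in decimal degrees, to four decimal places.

Zone 33N: λ₀ = 15°, k₀ = 0.9996, false easting 500000 m.
Meridian distance M = (N − FN)/k₀ = 5880383.4 m.
Inverse transverse Mercator on WGS84 gives φ = 53.03710027°, λ = 13.13090010°.

lat 53.0371°, lon 13.1309°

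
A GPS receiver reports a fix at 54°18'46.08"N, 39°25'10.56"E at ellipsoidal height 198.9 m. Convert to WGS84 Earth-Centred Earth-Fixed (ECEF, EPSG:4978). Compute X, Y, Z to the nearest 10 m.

X 2880800 m, Y 2367960 m, Z 5157290 m

WGS84: a = 6378137 m, e² = 0.006694380; N(φ) = a/√(1−e²sin²φ) = 6392267.463 m.
X = (N+h)·cosφ·cosλ = 2880796.877 m; Y = (N+h)·cosφ·sinλ = 2367964.086 m; Z = (N(1−e²)+h)·sinφ = 5157293.377 m.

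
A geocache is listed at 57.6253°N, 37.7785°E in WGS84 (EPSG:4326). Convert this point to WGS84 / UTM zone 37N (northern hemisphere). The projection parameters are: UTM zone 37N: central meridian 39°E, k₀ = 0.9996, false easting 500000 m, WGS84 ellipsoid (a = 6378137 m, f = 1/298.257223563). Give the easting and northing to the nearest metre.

E 427048 m, N 6387652 m

Zone 37 central meridian λ₀ = 6×37 − 183 = 39°; Δλ = -1.2215°.
Transverse Mercator on WGS84 with k₀ = 0.9996 gives E = 427047.803 m, N = 6387651.694 m.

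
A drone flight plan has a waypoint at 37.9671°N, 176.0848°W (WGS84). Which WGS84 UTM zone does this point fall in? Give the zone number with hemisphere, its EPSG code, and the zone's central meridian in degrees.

UTM zone = ⌊(λ + 180)/6⌋ + 1; -176.0848° ∈ [-180°, -174°) → zone 1.
Hemisphere: N (φ ≥ 0).
Central meridian λ₀ = 6×1 − 183 = -177°.
EPSG code: 32601.

Zone 1N (EPSG:32601), central meridian -177°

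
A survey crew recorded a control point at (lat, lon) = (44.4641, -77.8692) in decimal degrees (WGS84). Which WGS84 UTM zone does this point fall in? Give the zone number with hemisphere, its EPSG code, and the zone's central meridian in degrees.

Zone 18N (EPSG:32618), central meridian -75°

UTM zone = ⌊(λ + 180)/6⌋ + 1; -77.8692° ∈ [-78°, -72°) → zone 18.
Hemisphere: N (φ ≥ 0).
Central meridian λ₀ = 6×18 − 183 = -75°.
EPSG code: 32618.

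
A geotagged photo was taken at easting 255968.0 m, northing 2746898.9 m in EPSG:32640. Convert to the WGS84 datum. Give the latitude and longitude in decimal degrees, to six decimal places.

Zone 40N: λ₀ = 57°, k₀ = 0.9996, false easting 500000 m.
Meridian distance M = (N − FN)/k₀ = 2747998.1 m.
Inverse transverse Mercator on WGS84 gives φ = 24.81749999°, λ = 54.58570041°.

lat 24.817500°, lon 54.585700°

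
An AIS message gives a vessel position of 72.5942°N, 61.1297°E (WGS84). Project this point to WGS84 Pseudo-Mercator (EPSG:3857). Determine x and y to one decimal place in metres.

x 6804927.1 m, y 11970732.2 m

Web Mercator is spherical with R = a = 6378137 m.
x = R·λ = 6378137 × 1.066914536 = 6804927.076 m.
y = R·ln tan(π/4 + φ/2) = 6378137 × 1.876838367 = 11970732.232 m.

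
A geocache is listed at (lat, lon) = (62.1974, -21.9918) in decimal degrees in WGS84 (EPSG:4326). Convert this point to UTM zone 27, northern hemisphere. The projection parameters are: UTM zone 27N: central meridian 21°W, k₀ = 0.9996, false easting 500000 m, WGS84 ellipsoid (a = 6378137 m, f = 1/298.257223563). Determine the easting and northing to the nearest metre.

E 448390 m, N 6896566 m

Zone 27 central meridian λ₀ = 6×27 − 183 = -21°; Δλ = -0.9918°.
Transverse Mercator on WGS84 with k₀ = 0.9996 gives E = 448390.078 m, N = 6896566.158 m.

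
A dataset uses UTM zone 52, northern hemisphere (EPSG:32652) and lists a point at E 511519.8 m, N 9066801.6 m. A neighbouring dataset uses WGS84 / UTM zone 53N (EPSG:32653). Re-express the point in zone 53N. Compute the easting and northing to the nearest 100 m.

E 414500 m, N 9070600 m

UTM 52N → geographic: φ = 81.65870003°, λ = 129.71130276°.
UTM 53N (λ₀ = 135°) forward: E = 414462.051 m, N = 9070639.777 m.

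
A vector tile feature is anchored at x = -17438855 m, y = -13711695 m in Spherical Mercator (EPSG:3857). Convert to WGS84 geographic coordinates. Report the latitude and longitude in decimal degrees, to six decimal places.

lat -76.709100°, lon -156.655900°

R = 6378137 m. λ = x/R = -156.65589984°.
φ = 2·arctan(exp(y/R)) − 90° = 2·arctan(0.11651) − 90° = -76.70909994°.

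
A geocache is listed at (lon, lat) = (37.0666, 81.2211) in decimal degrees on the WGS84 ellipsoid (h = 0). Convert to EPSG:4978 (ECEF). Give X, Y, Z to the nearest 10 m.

WGS84: a = 6378137 m, e² = 0.006694380; N(φ) = a/√(1−e²sin²φ) = 6399091.361 m.
X = (N+h)·cosφ·cosλ = 779296.820 m; Y = (N+h)·cosφ·sinλ = 588663.746 m; Z = (N(1−e²)+h)·sinφ = 6281787.702 m.

X 779300 m, Y 588660 m, Z 6281790 m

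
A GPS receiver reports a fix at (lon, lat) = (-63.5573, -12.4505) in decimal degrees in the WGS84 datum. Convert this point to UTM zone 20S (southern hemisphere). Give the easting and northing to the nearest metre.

Zone 20 central meridian λ₀ = 6×20 − 183 = -63°; Δλ = -0.5573°.
Transverse Mercator on WGS84 with k₀ = 0.9996 gives E = 439434.563 m, N = 8623566.641 m.

E 439435 m, N 8623567 m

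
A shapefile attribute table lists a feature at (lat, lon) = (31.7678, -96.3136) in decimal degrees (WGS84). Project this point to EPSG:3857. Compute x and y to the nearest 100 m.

x -10721600 m, y 3732900 m

Web Mercator is spherical with R = a = 6378137 m.
x = R·λ = 6378137 × -1.680989434 = -10721580.908 m.
y = R·ln tan(π/4 + φ/2) = 6378137 × 0.585260118 = 3732869.214 m.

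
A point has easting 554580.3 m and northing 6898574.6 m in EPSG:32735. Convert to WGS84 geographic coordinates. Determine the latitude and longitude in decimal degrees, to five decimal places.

Zone 35S: λ₀ = 27°, k₀ = 0.9996, false easting 500000 m, false northing 10000000 m.
Meridian distance M = (N − FN)/k₀ = -3102666.5 m.
Inverse transverse Mercator on WGS84 gives φ = -28.03700013°, λ = 27.55529983°.

lat -28.03700°, lon 27.55530°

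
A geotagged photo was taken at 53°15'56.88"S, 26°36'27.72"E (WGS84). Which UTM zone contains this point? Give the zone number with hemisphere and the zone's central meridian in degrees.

Zone 35S, central meridian 27°

UTM zone = ⌊(λ + 180)/6⌋ + 1; 26.6077° ∈ [24°, 30°) → zone 35.
Hemisphere: S (φ < 0).
Central meridian λ₀ = 6×35 − 183 = 27°.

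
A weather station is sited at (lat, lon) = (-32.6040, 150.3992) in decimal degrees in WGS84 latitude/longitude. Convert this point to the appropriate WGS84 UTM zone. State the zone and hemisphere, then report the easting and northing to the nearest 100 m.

Zone 56S: E 255900 m, N 6389600 m

Longitude 150.3992° lies in the 6° band [150°, 156°), giving zone 56; latitude is south of the equator, so 56S.
Zone 56 central meridian λ₀ = 6×56 − 183 = 153°; Δλ = -2.6008°.
Transverse Mercator on WGS84 with k₀ = 0.9996 gives E = 255929.168 m, N = 6389626.165 m.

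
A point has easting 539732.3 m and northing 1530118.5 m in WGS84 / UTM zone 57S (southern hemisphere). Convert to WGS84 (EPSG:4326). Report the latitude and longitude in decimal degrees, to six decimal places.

lat -76.306400°, lon 160.503701°

Zone 57S: λ₀ = 159°, k₀ = 0.9996, false easting 500000 m, false northing 10000000 m.
Meridian distance M = (N − FN)/k₀ = -8473270.8 m.
Inverse transverse Mercator on WGS84 gives φ = -76.30639995°, λ = 160.50370054°.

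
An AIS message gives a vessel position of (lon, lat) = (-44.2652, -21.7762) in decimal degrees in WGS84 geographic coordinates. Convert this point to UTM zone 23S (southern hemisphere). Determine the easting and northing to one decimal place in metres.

E 575966.6 m, N 7591763.5 m

Zone 23 central meridian λ₀ = 6×23 − 183 = -45°; Δλ = +0.7348°.
Transverse Mercator on WGS84 with k₀ = 0.9996 gives E = 575966.627 m, N = 7591763.507 m.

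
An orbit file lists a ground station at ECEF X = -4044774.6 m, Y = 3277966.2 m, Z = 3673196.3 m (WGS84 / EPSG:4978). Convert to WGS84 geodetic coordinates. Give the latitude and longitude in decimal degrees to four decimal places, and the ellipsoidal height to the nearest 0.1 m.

lat 35.3857°, lon 140.9780°, h 621.3 m

λ = atan2(Y, X) = 140.97800004°; p = √(X²+Y²) = 5206271.6 m.
Bowring's method on WGS84 (a = 6378137 m, b = 6356752.314 m) gives φ = 35.38570014°, h = 621.336 m.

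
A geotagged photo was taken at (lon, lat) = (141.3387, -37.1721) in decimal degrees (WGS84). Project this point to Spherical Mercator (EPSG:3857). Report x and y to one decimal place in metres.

Web Mercator is spherical with R = a = 6378137 m.
x = R·λ = 6378137 × 2.466825675 = 15733752.113 m.
y = R·ln tan(π/4 + φ/2) = 6378137 × -0.699753319 = -4463122.534 m.

x 15733752.1 m, y -4463122.5 m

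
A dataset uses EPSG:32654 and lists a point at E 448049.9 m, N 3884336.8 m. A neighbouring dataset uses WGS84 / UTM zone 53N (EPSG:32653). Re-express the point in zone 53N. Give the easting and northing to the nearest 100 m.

E 995100 m, N 3897700 m

UTM 54N → geographic: φ = 35.10049985°, λ = 140.42999956°.
UTM 53N (λ₀ = 135°) forward: E = 995142.462 m, N = 3897703.409 m.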